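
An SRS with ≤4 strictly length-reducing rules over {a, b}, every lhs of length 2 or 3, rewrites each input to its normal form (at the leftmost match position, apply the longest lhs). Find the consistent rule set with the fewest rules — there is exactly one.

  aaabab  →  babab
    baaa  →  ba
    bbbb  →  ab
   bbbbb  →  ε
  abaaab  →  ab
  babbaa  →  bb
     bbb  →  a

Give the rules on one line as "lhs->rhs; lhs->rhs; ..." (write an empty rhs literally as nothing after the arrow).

aa->b; abb->; bba->ba; bbb->a

  | aaabab => babab
  | baaa => bba => ba
  | bbbb => ab
  | bbbbb => abb => ε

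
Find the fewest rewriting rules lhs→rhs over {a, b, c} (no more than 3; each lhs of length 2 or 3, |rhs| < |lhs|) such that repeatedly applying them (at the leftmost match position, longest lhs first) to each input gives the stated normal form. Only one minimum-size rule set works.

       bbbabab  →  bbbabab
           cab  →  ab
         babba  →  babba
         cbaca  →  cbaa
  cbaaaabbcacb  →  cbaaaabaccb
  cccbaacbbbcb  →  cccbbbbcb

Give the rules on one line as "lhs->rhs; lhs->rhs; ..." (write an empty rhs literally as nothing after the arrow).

aac->; bca->ac; ca->a

  | bbbabab
  | cab => ab
  | babba
  | cbaca => cbaa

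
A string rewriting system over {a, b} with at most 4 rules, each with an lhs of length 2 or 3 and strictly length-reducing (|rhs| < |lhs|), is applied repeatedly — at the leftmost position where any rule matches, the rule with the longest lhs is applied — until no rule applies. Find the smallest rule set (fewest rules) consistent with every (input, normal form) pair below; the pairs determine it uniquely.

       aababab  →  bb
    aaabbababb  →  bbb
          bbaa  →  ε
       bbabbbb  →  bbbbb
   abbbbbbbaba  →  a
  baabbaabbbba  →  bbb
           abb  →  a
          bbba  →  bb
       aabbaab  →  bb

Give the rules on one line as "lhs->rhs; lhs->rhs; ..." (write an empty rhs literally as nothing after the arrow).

aa->b; abb->a; ba->

  | aababab => bbabab => bbab => bb
  | aaabbababb => babbababb => bbababb => bbabb => bbb
  | bbaa => ba => ε
  | bbabbbb => bbbbb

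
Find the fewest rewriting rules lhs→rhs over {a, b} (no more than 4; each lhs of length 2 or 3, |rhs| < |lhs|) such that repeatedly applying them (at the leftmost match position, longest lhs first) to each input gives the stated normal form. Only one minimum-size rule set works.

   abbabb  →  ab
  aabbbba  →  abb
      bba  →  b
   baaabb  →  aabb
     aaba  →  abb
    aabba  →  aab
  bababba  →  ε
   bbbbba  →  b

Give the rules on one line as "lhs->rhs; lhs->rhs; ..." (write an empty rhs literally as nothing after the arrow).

  | abbabb => abbbb => ab
  | aabbbba => aaba => abb
  | bba => b
  | baaabb => aabb

aba->bb; ba->; bab->bb; bbb->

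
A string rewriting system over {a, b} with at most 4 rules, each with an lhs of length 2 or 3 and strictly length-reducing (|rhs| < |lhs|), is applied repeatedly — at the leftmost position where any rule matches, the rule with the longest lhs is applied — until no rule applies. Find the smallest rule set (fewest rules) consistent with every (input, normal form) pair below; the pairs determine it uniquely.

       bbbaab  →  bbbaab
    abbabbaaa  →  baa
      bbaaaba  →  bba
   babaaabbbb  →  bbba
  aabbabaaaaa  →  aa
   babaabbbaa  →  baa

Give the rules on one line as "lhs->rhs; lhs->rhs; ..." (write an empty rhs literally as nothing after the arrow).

  | bbbaab
  | abbabbaaa => baabbaaa => babaaaa => baaaa => baa
  | bbaaaba => bbaba => bba
  | babaaabbbb => baaabbbb => babbbb => bbabb => bbba

aaa->a; aba->a; abb->ba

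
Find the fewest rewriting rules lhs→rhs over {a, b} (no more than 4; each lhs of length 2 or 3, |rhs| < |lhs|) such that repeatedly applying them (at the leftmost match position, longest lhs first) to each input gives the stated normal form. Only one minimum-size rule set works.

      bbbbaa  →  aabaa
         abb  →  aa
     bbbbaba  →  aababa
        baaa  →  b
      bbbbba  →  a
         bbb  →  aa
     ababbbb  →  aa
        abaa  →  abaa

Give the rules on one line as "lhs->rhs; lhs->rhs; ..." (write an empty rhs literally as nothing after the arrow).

aaa->; bb->a; bbb->aa

  | bbbbaa => aabaa
  | abb => aa
  | bbbbaba => aababa
  | baaa => b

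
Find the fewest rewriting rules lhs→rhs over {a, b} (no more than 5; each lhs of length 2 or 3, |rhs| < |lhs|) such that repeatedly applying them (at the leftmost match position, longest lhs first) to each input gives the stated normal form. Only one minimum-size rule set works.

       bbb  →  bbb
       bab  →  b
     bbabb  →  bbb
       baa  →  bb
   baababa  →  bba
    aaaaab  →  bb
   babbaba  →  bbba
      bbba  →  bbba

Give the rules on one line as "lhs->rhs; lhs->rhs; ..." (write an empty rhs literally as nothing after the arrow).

aa->b; aab->; ab->; aba->ba

  | bbb
  | bab => b
  | bbabb => bbb
  | baa => bb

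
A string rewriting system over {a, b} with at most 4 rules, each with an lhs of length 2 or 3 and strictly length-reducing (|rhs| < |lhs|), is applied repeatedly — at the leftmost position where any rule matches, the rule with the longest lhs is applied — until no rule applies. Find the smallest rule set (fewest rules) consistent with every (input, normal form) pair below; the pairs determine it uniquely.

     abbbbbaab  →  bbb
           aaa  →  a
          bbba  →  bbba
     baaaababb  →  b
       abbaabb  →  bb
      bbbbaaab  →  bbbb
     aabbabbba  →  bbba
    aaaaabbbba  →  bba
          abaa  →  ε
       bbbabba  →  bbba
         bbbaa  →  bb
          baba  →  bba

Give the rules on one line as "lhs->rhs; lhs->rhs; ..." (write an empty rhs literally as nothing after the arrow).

  | abbbbbaab => bbbaab => bbb
  | aaa => a
  | bbba
  | baaaababb => aababb => babb => b

aa->; ab->b; abb->; baa->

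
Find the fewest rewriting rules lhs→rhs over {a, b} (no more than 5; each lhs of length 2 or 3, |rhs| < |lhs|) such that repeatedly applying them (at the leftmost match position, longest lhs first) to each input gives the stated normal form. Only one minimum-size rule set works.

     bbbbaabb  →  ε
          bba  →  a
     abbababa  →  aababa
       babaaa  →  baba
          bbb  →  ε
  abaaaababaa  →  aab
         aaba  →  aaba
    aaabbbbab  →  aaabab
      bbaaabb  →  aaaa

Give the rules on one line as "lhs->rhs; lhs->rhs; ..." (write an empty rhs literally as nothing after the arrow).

  | bbbbaabb => baabb => bbb => ε
  | bba => a
  | abbababa => aababa
  | babaaa => baba

baa->b; bb->a; bba->a; bbb->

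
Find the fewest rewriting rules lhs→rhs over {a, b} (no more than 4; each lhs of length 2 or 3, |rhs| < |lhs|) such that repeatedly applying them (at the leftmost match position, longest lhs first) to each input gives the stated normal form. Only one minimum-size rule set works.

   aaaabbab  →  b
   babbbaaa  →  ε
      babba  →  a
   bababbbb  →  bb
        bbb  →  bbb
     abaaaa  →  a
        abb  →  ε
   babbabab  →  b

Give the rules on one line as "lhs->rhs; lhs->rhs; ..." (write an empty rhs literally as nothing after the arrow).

aaa->; ab->b; abb->; ba->a

  | aaaabbab => abbab => ab => b
  | babbbaaa => abbbaaa => baaa => aaa => ε
  | babba => abba => a
  | bababbbb => ababbbb => babbbb => abbbb => bb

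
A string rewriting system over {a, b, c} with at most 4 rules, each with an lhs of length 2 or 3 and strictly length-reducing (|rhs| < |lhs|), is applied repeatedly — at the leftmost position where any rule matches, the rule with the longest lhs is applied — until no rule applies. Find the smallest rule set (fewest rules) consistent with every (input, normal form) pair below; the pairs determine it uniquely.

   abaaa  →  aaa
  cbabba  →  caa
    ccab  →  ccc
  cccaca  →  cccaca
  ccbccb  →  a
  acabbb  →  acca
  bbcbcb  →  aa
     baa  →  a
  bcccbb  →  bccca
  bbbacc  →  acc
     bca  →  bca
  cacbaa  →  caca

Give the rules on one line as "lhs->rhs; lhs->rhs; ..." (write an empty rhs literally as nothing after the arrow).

  | abaaa => aaa
  | cbabba => cbba => caa
  | ccab => ccc
  | cccaca

ba->; bb->a; cab->cc; cbc->b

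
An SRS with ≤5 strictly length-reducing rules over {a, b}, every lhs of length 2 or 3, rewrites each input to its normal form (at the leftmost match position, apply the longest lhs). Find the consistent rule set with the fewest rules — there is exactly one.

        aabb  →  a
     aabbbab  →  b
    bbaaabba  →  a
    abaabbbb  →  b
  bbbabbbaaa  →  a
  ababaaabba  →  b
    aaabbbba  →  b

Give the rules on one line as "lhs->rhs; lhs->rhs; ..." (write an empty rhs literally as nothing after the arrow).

ab->b; aba->bb; bb->a; bba->ab

  | aabb => abb => bb => a
  | aabbbab => abbbab => bbbab => abab => bbb => ab => b
  | bbaaabba => abaabba => bbabba => abbba => bbba => aba => bb => a
  | abaabbbb => bbabbbb => abbbbb => bbbbb => abbb => bbb => ab => b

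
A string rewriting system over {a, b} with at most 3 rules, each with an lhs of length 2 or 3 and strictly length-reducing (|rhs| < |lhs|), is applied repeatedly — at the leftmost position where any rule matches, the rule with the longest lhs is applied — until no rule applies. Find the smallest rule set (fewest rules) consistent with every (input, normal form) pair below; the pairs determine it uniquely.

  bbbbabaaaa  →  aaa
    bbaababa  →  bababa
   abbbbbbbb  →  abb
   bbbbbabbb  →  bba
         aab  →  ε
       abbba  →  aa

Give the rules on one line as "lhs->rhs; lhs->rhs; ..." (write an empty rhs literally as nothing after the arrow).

  | bbbbabaaaa => babaaaa => baaaa => aaa
  | bbaababa => bababa
  | abbbbbbbb => abbbbb => abb
  | bbbbbabbb => bbabbb => bba

aab->; baa->a; bbb->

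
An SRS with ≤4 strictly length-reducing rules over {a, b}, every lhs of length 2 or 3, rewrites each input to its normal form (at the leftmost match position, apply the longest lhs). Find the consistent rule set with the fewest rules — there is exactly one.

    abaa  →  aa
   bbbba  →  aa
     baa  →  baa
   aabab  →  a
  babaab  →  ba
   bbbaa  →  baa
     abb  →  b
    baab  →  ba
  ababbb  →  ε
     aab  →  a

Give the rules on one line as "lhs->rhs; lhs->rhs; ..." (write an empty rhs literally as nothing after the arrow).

  | abaa => aa
  | bbbba => bba => aa
  | baa
  | aabab => aab => a

ab->; bb->; bba->aa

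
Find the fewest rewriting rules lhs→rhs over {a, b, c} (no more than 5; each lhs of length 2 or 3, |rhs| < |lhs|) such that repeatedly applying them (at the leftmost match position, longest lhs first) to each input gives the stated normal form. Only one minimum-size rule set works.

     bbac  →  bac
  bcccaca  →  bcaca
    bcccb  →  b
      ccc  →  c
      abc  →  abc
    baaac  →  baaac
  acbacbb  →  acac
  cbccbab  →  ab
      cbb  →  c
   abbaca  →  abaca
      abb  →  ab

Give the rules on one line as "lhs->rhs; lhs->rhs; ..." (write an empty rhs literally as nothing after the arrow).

bb->b; cb->c; cc->c; ccb->

  | bbac => bac
  | bcccaca => bccaca => bcaca
  | bcccb => bccb => b
  | ccc => cc => c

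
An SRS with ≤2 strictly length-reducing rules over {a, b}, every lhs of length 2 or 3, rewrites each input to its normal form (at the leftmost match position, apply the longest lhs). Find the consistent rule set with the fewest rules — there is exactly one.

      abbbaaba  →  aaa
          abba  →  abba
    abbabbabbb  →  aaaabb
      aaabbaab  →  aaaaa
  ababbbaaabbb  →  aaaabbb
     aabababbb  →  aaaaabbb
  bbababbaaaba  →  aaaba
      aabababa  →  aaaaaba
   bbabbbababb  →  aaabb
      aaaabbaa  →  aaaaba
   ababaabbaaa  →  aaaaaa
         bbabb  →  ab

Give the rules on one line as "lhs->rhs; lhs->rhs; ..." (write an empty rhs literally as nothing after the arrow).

baa->a; bab->aa

  | abbbaaba => abbaba => abaaa => aaa
  | abba
  | abbabbabbb => abaababbb => aababbb => aaaabb
  | aaabbaab => aaabab => aaaaa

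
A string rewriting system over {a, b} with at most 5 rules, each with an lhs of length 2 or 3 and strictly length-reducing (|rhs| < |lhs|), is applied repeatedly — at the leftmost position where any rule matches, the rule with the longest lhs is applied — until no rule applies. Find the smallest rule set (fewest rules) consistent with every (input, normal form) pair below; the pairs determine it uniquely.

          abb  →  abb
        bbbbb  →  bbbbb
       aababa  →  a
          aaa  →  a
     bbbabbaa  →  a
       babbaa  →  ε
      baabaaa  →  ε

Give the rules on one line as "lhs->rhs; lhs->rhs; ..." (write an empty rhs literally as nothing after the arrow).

aa->; aab->bb; ba->a; bba->

  | abb
  | bbbbb
  | aababa => bbaba => ba => a
  | aaa => a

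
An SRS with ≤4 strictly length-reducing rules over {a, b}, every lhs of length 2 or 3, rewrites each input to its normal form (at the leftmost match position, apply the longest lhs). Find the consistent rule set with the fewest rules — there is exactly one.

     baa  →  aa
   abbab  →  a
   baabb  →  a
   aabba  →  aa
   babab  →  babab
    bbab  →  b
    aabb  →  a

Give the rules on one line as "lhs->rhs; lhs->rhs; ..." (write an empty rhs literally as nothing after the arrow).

aaa->b; aab->b; baa->aa; bb->a

  | baa => aa
  | abbab => aaab => bb => a
  | baabb => aabb => bb => a
  | aabba => bba => aa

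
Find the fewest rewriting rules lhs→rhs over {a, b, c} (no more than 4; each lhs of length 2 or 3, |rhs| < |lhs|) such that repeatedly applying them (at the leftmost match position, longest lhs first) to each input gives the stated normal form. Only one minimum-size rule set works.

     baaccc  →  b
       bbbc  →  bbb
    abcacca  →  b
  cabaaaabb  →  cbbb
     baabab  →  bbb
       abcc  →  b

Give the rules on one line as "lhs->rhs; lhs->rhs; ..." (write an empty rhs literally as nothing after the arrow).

ab->b; ba->b; bc->b

  | baaccc => baccc => bccc => bcc => bc => b
  | bbbc => bbb
  | abcacca => bcacca => bacca => bcca => bca => ba => b
  | cabaaaabb => cbaaaabb => cbaaabb => cbaabb => cbabb => cbbb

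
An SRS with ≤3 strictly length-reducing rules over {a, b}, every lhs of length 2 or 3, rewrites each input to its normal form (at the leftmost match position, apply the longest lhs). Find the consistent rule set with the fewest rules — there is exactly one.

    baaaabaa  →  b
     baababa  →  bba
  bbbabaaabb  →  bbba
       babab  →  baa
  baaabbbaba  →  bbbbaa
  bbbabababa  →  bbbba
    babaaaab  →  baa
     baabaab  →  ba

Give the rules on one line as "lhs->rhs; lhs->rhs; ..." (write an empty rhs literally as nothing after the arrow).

aaa->; ab->a

  | baaaabaa => babaa => baaa => b
  | baababa => baaaba => bba
  | bbbabaaabb => bbbaaaabb => bbbabb => bbbab => bbba
  | babab => baab => baa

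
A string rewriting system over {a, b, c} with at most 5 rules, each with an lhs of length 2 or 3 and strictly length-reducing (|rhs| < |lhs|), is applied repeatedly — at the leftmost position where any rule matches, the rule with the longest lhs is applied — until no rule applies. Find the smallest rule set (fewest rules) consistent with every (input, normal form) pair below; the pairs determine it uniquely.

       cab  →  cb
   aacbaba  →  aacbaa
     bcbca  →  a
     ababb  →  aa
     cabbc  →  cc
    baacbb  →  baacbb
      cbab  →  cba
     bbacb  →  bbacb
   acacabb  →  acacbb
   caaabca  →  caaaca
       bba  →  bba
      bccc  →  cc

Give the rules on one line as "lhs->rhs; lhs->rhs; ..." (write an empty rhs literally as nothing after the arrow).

  | cab => cb
  | aacbaba => aacbaa
  | bcbca => bca => a
  | ababb => aabb => aab => aa

ab->a; bbc->c; bc->; cab->cb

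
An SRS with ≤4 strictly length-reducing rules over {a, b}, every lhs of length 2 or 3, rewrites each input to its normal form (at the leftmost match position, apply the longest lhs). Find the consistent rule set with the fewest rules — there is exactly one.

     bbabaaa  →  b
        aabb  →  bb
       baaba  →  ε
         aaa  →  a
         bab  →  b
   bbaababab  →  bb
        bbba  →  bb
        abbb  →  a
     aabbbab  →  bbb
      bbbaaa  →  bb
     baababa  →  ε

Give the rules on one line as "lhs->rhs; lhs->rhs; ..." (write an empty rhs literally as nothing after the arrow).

aa->; ab->a; ba->; baa->ba

  | bbabaaa => bbaaa => bbaa => bba => b
  | aabb => bb
  | baaba => baba => ba => ε
  | aaa => a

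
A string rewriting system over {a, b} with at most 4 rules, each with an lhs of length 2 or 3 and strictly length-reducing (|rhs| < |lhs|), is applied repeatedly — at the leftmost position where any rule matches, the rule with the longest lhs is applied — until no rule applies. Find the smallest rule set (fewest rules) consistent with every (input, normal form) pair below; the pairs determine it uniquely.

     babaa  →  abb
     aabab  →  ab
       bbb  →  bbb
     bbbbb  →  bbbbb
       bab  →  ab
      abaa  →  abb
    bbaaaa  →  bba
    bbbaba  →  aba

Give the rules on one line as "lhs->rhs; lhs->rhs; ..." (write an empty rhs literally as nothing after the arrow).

aa->b; aaa->; bab->ab

  | babaa => abaa => abb
  | aabab => bbab => bab => ab
  | bbb
  | bbbbb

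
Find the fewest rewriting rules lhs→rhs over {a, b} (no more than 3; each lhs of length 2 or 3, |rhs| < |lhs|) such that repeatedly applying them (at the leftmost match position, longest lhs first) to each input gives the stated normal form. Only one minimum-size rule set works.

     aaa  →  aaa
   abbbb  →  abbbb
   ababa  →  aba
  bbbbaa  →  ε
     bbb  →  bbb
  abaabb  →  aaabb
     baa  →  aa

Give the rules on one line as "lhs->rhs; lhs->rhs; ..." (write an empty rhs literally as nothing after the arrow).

  | aaa
  | abbbb
  | ababa => aba
  | bbbbaa => bba => ε

baa->aa; bab->b; bba->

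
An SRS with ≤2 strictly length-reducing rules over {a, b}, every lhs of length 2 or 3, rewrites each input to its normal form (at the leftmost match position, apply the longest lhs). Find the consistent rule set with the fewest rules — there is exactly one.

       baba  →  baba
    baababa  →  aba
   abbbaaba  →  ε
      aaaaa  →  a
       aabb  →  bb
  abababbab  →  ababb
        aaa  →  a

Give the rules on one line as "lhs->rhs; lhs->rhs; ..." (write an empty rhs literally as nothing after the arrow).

  | baba
  | baababa => bbaba => aba
  | abbbaaba => abaaba => abba => aa => ε
  | aaaaa => aaa => a

aa->; bba->a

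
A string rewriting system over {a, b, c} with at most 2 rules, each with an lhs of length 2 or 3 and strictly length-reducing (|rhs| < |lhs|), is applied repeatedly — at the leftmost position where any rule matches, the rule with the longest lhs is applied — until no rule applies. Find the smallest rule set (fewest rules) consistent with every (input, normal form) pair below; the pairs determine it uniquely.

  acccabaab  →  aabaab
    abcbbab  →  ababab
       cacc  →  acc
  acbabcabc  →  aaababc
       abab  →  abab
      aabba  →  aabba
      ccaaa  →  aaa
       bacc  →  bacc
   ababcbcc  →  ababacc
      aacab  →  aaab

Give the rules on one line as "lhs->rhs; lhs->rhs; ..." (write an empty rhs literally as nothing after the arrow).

  | acccabaab => accabaab => acabaab => aabaab
  | abcbbab => ababab
  | cacc => acc
  | acbabcabc => aaabcabc => aaababc

ca->a; cb->a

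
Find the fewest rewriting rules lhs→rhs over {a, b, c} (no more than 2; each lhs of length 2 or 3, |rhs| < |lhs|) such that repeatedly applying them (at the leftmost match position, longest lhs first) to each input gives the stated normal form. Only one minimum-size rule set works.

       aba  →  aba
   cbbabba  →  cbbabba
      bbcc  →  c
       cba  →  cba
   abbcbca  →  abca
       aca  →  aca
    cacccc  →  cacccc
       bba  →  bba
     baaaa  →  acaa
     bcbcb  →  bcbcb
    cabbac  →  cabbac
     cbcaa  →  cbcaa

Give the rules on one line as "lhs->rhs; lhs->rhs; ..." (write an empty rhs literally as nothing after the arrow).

baa->ac; bbc->

  | aba
  | cbbabba
  | bbcc => c
  | cba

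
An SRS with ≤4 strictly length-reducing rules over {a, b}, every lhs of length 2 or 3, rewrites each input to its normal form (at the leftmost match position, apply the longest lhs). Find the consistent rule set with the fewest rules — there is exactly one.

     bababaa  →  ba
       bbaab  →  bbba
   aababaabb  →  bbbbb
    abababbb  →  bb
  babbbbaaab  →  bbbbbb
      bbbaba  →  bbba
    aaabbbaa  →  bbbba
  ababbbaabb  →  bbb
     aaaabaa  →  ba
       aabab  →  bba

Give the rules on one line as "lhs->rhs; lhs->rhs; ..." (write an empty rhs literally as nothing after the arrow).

aa->a; aaa->b; aab->ba; ab->

  | bababaa => babaa => baa => ba
  | bbaab => bbba
  | aababaabb => baabaabb => bbaaabb => bbbbb
  | abababbb => ababbb => abbb => bb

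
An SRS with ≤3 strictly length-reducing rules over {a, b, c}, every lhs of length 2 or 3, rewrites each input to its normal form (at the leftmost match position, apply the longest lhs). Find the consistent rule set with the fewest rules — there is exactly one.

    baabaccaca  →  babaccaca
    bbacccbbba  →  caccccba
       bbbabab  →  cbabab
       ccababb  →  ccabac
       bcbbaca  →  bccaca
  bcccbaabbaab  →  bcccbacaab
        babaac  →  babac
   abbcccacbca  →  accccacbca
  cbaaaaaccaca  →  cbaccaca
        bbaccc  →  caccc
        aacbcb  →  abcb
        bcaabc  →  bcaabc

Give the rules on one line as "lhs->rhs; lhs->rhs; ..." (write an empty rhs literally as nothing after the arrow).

  | baabaccaca => babaccaca
  | bbacccbbba => cacccbbba => caccccba
  | bbbabab => cbabab
  | ccababb => ccabac

aac->a; baa->ba; bb->c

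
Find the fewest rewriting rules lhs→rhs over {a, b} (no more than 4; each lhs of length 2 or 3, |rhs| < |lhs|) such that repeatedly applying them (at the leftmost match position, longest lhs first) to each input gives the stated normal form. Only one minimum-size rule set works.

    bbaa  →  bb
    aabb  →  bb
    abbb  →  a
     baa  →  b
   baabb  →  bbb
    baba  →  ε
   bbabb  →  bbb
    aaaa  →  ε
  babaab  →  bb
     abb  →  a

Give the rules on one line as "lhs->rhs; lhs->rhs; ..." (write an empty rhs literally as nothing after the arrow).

aa->; ab->a; ba->; baa->b

  | bbaa => bb
  | aabb => bb
  | abbb => abb => ab => a
  | baa => b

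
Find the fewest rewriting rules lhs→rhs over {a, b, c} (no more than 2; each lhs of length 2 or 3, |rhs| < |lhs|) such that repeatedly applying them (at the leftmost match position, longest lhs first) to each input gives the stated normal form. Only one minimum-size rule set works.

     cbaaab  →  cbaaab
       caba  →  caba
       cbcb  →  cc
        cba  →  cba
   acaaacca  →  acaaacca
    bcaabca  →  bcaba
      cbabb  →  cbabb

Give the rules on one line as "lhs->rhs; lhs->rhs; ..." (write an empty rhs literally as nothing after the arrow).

  | cbaaab
  | caba
  | cbcb => cc
  | cba

abc->b; bcb->c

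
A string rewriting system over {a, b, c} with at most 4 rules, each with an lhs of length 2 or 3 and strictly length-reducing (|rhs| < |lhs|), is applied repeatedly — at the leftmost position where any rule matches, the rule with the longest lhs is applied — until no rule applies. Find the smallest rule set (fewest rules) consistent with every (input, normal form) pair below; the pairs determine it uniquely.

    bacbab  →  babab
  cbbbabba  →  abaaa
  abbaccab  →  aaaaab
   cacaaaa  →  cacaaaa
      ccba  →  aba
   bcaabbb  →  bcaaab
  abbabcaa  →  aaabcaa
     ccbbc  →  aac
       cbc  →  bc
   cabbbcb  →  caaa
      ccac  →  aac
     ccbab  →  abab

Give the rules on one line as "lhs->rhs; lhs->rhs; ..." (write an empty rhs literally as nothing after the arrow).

  | bacbab => babab
  | cbbbabba => bbbabba => ababba => abaaa
  | abbaccab => aaaccab => aaaaab
  | cacaaaa

bb->a; cb->b; cc->a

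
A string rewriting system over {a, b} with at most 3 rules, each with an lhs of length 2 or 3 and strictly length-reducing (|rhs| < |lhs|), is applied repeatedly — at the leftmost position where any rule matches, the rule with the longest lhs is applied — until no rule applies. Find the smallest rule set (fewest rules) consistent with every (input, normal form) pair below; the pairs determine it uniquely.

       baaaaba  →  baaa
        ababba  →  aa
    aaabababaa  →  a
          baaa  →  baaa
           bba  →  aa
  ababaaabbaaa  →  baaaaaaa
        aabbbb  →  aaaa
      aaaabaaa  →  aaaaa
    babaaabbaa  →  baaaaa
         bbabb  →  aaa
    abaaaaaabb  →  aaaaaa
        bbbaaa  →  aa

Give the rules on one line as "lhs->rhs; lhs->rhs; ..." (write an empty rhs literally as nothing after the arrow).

aba->; bb->a

  | baaaaba => baaa
  | ababba => bba => aa
  | aaabababaa => aababaa => abaa => a
  | baaa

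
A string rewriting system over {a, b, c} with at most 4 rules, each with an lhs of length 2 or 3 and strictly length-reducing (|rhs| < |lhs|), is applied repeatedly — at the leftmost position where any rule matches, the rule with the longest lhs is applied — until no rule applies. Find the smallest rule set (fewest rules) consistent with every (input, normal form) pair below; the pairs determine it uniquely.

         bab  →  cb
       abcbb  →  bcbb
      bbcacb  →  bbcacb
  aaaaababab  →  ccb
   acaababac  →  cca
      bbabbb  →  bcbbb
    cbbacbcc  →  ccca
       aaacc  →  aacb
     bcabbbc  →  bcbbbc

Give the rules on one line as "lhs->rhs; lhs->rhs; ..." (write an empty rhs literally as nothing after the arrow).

ab->b; acc->cb; ba->c; bcc->ca

  | bab => cb
  | abcbb => bcbb
  | bbcacb
  | aaaaababab => aaaababab => aaababab => aababab => ababab => babab => cbab => ccb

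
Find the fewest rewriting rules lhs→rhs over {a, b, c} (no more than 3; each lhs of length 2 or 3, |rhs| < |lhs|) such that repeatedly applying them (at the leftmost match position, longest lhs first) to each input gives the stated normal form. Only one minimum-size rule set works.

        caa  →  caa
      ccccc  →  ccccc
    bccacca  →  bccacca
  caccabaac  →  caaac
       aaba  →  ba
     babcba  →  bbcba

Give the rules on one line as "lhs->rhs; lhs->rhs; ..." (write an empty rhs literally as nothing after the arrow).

  | caa
  | ccccc
  | bccacca
  | caccabaac => caccbaac => caaac

ab->b; ccb->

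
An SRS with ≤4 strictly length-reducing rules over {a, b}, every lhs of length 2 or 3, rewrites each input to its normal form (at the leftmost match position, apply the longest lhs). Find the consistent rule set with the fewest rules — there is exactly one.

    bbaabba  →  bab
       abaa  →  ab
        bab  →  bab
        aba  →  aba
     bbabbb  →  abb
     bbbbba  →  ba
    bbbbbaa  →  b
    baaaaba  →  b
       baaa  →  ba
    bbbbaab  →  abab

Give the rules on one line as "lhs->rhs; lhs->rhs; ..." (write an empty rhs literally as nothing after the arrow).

  | bbaabba => babba => bab
  | abaa => ab
  | bab
  | aba

aa->; bba->b; bbb->ab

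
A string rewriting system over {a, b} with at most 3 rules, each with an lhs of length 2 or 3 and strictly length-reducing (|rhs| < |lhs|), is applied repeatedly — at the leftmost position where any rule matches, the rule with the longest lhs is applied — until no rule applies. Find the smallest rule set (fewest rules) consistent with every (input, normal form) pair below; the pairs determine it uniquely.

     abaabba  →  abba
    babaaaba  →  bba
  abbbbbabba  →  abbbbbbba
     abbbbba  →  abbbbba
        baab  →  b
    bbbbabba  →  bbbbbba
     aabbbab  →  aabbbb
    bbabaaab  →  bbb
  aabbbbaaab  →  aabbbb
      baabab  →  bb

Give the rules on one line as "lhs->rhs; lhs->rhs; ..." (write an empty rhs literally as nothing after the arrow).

  | abaabba => abba
  | babaaaba => bbaaaba => baba => bba
  | abbbbbabba => abbbbbbba
  | abbbbba

baa->; bab->bb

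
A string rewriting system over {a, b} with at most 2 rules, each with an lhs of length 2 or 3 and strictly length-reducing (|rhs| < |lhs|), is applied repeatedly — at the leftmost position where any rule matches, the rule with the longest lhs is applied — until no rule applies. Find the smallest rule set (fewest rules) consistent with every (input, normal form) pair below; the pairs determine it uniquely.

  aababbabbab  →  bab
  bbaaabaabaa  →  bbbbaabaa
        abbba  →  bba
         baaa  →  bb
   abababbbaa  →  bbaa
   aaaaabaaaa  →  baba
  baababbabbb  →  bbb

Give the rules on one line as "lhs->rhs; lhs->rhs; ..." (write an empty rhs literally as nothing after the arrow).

  | aababbabbab => aabbabbab => ababbab => abbab => bab
  | bbaaabaabaa => bbbbaabaa
  | abbba => bba
  | baaa => bb

aaa->b; abb->b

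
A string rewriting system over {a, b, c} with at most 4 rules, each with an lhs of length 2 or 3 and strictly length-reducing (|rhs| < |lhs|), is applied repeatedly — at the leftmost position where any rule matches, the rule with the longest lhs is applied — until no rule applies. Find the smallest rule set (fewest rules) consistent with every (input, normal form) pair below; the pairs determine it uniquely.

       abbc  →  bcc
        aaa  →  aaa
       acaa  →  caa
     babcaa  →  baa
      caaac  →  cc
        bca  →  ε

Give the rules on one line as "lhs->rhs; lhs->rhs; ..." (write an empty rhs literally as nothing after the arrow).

abb->bc; ac->c; bca->

  | abbc => bcc
  | aaa
  | acaa => caa
  | babcaa => baa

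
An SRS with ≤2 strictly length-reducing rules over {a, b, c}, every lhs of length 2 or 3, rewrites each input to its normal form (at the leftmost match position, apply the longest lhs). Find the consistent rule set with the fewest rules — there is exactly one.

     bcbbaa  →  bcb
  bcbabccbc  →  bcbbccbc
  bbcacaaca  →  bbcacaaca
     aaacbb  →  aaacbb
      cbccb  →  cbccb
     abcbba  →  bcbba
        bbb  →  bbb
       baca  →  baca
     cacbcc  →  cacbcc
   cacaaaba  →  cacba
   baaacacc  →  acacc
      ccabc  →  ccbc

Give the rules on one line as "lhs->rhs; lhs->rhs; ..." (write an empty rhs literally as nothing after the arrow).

ab->b; baa->

  | bcbbaa => bcb
  | bcbabccbc => bcbbccbc
  | bbcacaaca
  | aaacbb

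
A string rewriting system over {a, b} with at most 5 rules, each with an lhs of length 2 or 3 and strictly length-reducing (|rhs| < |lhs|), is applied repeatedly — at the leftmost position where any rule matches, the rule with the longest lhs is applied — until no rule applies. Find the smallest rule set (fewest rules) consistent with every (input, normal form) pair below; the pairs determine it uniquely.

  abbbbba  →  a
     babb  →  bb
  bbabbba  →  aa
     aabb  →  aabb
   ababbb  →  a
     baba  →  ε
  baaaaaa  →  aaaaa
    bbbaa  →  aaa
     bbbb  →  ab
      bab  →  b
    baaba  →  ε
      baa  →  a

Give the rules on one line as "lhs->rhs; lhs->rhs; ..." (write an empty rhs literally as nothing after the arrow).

  | abbbbba => aabba => aaba => a
  | babb => bb
  | bbabbba => babbba => bbba => aa
  | aabb

aba->; ba->; bba->ba; bbb->a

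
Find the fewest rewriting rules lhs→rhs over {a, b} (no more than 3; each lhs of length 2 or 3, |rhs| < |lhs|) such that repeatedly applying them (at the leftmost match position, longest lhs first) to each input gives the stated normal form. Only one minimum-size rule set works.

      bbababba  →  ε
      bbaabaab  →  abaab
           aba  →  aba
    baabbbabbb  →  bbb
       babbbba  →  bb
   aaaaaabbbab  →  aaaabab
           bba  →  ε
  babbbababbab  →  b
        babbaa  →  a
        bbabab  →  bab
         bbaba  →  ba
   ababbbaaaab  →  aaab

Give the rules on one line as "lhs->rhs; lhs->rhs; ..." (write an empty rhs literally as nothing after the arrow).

  | bbababba => babba => bba => ε
  | bbaabaab => abaab
  | aba
  | baabbbabbb => babbabbb => bbabbb => bbb

abb->b; bba->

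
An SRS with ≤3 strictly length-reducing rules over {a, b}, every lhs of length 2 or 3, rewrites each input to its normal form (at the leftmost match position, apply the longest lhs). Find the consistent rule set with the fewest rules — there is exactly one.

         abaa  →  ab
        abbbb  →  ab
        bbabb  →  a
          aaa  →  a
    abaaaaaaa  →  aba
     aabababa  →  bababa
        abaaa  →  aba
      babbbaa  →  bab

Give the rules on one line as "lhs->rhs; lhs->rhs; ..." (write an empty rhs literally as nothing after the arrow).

  | abaa => ab
  | abbbb => abbb => abb => ab
  | bbabb => aabb => bb => a
  | aaa => a

aa->; abb->ab; bb->a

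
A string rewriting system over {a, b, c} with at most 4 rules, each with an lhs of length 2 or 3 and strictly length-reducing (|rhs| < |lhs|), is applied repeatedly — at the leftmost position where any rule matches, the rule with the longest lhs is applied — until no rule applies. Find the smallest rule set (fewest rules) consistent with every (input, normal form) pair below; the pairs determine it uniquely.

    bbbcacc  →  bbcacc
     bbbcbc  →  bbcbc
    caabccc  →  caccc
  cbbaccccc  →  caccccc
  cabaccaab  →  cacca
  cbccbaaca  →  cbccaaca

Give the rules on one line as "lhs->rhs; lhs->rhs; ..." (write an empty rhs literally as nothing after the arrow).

ab->; ba->a; bbb->bb

  | bbbcacc => bbcacc
  | bbbcbc => bbcbc
  | caabccc => caccc
  | cbbaccccc => cbaccccc => caccccc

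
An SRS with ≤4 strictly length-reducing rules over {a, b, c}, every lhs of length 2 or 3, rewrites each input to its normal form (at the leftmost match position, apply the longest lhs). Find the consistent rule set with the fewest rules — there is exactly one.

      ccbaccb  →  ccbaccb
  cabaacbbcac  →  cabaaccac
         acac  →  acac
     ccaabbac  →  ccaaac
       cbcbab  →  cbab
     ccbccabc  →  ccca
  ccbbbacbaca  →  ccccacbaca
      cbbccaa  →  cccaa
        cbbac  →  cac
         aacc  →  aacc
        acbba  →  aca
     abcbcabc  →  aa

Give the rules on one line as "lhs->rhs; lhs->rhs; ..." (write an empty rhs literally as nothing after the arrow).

  | ccbaccb
  | cabaacbbcac => cabaaccac
  | acac
  | ccaabbac => ccaaac

bb->; bbb->cc; bc->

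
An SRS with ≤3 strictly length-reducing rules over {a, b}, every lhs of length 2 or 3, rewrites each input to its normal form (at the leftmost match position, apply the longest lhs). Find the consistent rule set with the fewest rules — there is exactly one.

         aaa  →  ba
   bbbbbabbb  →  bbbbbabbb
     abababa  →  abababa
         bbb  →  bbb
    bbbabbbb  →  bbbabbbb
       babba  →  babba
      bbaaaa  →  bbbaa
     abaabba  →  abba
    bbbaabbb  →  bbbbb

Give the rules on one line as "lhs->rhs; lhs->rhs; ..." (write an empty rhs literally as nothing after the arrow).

  | aaa => ba
  | bbbbbabbb
  | abababa
  | bbb

aaa->ba; aab->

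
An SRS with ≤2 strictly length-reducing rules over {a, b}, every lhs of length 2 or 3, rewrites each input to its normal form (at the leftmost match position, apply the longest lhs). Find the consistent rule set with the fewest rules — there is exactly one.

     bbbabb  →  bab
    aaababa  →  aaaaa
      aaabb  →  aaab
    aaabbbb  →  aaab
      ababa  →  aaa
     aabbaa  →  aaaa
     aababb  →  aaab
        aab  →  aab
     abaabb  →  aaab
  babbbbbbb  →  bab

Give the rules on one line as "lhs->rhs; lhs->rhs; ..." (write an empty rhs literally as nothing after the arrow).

aba->aa; bb->b

  | bbbabb => bbabb => babb => bab
  | aaababa => aaaaba => aaaaa
  | aaabb => aaab
  | aaabbbb => aaabbb => aaabb => aaab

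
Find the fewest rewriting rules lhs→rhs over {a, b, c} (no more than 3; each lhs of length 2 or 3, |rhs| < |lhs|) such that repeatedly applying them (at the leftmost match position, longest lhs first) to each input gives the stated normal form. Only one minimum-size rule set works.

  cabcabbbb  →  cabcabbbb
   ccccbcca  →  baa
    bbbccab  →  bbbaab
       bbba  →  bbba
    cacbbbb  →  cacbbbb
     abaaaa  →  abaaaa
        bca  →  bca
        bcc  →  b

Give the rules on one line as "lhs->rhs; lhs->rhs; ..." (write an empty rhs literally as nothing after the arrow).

  | cabcabbbb
  | ccccbcca => ccbcca => bcca => baa
  | bbbccab => bbbaab
  | bbba

cc->; cca->aa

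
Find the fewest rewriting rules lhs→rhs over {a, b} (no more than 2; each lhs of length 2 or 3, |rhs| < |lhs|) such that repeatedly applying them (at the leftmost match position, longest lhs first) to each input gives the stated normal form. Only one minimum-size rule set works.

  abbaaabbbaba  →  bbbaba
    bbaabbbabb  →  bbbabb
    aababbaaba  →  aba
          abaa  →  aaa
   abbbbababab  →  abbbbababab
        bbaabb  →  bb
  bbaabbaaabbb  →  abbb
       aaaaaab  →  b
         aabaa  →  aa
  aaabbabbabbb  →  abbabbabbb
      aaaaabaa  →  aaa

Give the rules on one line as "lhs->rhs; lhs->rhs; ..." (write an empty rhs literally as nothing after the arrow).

  | abbaaabbbaba => abaaabbbaba => aaaabbbaba => aabbbaba => bbbaba
  | bbaabbbabb => baabbbabb => aabbbabb => bbbabb
  | aababbaaba => babbaaba => babaaba => baaaba => aaaba => aba
  | abaa => aaa

aab->b; baa->aa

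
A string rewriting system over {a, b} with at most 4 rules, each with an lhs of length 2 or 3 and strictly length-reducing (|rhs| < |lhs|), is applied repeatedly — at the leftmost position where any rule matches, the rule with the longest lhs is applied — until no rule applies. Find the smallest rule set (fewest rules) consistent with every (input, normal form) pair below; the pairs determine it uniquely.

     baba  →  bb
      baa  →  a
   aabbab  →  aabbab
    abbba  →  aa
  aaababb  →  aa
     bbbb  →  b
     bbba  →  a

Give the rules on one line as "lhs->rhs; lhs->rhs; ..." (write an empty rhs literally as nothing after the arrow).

aba->b; baa->a; bbb->

  | baba => bb
  | baa => a
  | aabbab
  | abbba => aa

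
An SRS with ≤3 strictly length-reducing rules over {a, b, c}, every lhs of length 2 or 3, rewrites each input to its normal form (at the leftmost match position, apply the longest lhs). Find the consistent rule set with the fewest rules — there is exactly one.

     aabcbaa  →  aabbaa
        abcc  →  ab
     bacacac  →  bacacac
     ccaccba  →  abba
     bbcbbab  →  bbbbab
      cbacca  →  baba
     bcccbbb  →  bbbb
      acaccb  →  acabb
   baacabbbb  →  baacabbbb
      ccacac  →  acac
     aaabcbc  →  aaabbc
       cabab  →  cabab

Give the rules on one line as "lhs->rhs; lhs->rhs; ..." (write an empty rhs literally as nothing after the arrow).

  | aabcbaa => aabbaa
  | abcc => ab
  | bacacac
  | ccaccba => accba => abba

acc->ab; cb->b; cc->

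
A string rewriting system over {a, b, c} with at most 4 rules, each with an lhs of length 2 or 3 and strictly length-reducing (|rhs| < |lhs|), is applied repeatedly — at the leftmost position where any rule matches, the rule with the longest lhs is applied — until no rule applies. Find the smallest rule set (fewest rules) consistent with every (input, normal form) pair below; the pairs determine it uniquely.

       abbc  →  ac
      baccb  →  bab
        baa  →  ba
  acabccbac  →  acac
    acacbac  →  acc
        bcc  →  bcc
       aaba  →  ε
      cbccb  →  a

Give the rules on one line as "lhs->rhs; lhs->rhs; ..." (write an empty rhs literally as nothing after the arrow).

  | abbc => aac => ac
  | baccb => bacb => bab
  | baa => ba
  | acabccbac => acabcbac => acabbac => acaaac => acaac => acac

aa->a; aba->; bb->a; cb->b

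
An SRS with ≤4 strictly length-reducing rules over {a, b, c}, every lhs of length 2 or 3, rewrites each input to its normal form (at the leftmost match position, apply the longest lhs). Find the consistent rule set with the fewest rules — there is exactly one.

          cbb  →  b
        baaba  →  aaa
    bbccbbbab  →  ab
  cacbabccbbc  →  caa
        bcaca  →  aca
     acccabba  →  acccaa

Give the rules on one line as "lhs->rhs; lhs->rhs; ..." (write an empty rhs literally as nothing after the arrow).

  | cbb => b
  | baaba => aaba => aaa
  | bbccbbbab => bcbbbab => bbbab => bbab => bab => ab
  | cacbabccbbc => caabccbbc => caacbbc => caabc => caa

ba->a; bc->; cb->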